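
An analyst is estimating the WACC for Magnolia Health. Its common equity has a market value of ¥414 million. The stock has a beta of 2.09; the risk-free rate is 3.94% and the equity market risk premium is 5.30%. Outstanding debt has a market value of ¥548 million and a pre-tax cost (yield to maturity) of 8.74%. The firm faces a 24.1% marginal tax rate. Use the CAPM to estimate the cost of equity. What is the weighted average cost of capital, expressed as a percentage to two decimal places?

Cost of equity via CAPM: Re = 3.94% + 2.09 × 5.3% = 15.0170%.
Total capital V = 414 + 548 = 962.
Equity: weight = 414/962 = 0.4304; cost = 15.017%.
Debt: weight = 548/962 = 0.5696; after-tax cost = 8.74% × (1 − 24.1%) = 6.6337%.
WACC = 0.4304 × 15.0170% + 0.5696 × 6.6337% = 10.2415%.

10.24%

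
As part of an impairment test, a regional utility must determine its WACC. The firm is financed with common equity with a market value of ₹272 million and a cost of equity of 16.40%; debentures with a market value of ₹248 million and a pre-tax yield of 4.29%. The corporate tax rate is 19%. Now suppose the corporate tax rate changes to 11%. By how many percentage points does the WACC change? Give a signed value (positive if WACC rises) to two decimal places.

+0.16 pp

Current WACC:
Total capital V = 272 + 248 = 520.
Equity: weight = 272/520 = 0.5231; cost = 16.4%.
Debentures: weight = 248/520 = 0.4769; after-tax cost = 4.29% × (1 − 19%) = 3.4749%.
WACC = 0.5231 × 16.4000% + 0.4769 × 3.4749% = 10.2357%.
After the change:
Total capital V = 272 + 248 = 520.
Equity: weight = 272/520 = 0.5231; cost = 16.4%.
Debentures: weight = 248/520 = 0.4769; after-tax cost = 4.29% × (1 − 11%) = 3.8181%.
WACC = 0.5231 × 16.4000% + 0.4769 × 3.8181% = 10.3994%.
Change in WACC = 10.3994% − 10.2357% = 0.1637 pp.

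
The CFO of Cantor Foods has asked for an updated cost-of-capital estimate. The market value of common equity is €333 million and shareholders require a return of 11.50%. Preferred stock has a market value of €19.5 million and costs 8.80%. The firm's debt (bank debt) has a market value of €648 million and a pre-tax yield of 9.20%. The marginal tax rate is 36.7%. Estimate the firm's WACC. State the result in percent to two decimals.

Total capital V = 333 + 19.5 + 648 = 1000.5.
Equity: weight = 333/1000.5 = 0.3328; cost = 11.5%.
Preferred: weight = 19.5/1000.5 = 0.0195; cost = 8.8%.
Bank debt: weight = 648/1000.5 = 0.6477; after-tax cost = 9.2% × (1 − 36.7%) = 5.8236%.
WACC = 0.3328 × 11.5000% + 0.0195 × 8.8000% + 0.6477 × 5.8236% = 7.7709%.

7.77%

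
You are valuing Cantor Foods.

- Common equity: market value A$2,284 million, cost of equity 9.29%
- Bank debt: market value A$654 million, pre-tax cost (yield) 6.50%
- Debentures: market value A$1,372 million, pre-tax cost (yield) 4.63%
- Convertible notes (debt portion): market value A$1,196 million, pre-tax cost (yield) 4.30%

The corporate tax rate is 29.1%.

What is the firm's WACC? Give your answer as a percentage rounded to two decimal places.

Total capital V = 2284 + 654 + 1372 + 1196 = 5506.
Equity: weight = 2284/5506 = 0.4148; cost = 9.29%.
Bank debt: weight = 654/5506 = 0.1188; after-tax cost = 6.5% × (1 − 29.1%) = 4.6085%.
Debentures: weight = 1372/5506 = 0.2492; after-tax cost = 4.63% × (1 − 29.1%) = 3.2827%.
Convertible notes (debt portion): weight = 1196/5506 = 0.2172; after-tax cost = 4.3% × (1 − 29.1%) = 3.0487%.
WACC = 0.4148 × 9.2900% + 0.1188 × 4.6085% + 0.2492 × 3.2827% + 0.2172 × 3.0487% = 5.8813%.

5.88%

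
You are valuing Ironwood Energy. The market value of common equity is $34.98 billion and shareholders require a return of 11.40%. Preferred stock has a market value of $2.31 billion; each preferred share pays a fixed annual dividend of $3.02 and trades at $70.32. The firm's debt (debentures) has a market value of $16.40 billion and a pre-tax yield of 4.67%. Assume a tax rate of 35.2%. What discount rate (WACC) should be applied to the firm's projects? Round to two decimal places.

Cost of preferred: Rp = 3.02 / 70.32 = 4.2947%.
Total capital V = 34.98 + 2.31 + 16.4 = 53.69.
Equity: weight = 34.98/53.69 = 0.6515; cost = 11.4%.
Preferred: weight = 2.31/53.69 = 0.0430; cost = 4.2947%.
Debentures: weight = 16.4/53.69 = 0.3055; after-tax cost = 4.67% × (1 − 35.2%) = 3.0262%.
WACC = 0.6515 × 11.4000% + 0.0430 × 4.2947% + 0.3055 × 3.0262% = 8.5364%.

8.54%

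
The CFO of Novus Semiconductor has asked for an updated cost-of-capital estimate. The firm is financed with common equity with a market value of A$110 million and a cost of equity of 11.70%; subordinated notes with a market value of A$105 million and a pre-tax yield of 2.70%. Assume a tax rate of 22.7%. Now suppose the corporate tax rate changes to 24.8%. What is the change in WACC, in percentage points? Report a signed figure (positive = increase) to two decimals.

Current WACC:
Total capital V = 110 + 105 = 215.
Equity: weight = 110/215 = 0.5116; cost = 11.7%.
Subordinated notes: weight = 105/215 = 0.4884; after-tax cost = 2.7% × (1 − 22.7%) = 2.0871%.
WACC = 0.5116 × 11.7000% + 0.4884 × 2.0871% = 7.0053%.
After the change:
Total capital V = 110 + 105 = 215.
Equity: weight = 110/215 = 0.5116; cost = 11.7%.
Subordinated notes: weight = 105/215 = 0.4884; after-tax cost = 2.7% × (1 − 24.8%) = 2.0304%.
WACC = 0.5116 × 11.7000% + 0.4884 × 2.0304% = 6.9776%.
Change in WACC = 6.9776% − 7.0053% = -0.0277 pp.

-0.03 pp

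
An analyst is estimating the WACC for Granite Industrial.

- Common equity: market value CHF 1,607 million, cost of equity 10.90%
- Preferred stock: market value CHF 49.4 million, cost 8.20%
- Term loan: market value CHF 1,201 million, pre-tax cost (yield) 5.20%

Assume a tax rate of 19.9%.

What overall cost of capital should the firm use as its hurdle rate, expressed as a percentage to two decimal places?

8.02%

Total capital V = 1607 + 49.4 + 1201 = 2857.4.
Equity: weight = 1607/2857.4 = 0.5624; cost = 10.9%.
Preferred: weight = 49.4/2857.4 = 0.0173; cost = 8.2%.
Term loan: weight = 1201/2857.4 = 0.4203; after-tax cost = 5.2% × (1 − 19.9%) = 4.1652%.
WACC = 0.5624 × 10.9000% + 0.0173 × 8.2000% + 0.4203 × 4.1652% = 8.0226%.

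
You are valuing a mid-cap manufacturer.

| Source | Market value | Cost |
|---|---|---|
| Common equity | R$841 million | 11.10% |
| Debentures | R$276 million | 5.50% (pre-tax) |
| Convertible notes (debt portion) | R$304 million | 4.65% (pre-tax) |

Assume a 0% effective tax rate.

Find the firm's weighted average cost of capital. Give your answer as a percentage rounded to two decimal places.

Total capital V = 841 + 276 + 304 = 1421.
Equity: weight = 841/1421 = 0.5918; cost = 11.1%.
Debentures: weight = 276/1421 = 0.1942; after-tax cost = 5.5% × (1 − 0%) = 5.5000%.
Convertible notes (debt portion): weight = 304/1421 = 0.2139; after-tax cost = 4.65% × (1 − 0%) = 4.6500%.
WACC = 0.5918 × 11.1000% + 0.1942 × 5.5000% + 0.2139 × 4.6500% = 8.6324%.

8.63%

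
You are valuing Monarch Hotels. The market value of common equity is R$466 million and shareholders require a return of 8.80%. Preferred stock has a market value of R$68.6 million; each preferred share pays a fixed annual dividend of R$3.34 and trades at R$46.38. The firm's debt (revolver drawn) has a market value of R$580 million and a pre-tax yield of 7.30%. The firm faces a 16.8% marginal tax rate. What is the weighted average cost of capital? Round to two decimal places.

Cost of preferred: Rp = 3.34 / 46.38 = 7.2014%.
Total capital V = 466 + 68.6 + 580 = 1114.6.
Equity: weight = 466/1114.6 = 0.4181; cost = 8.8%.
Preferred: weight = 68.6/1114.6 = 0.0615; cost = 7.2014%.
Revolver drawn: weight = 580/1114.6 = 0.5204; after-tax cost = 7.3% × (1 − 16.8%) = 6.0736%.
WACC = 0.4181 × 8.8000% + 0.0615 × 7.2014% + 0.5204 × 6.0736% = 7.2829%.

7.28%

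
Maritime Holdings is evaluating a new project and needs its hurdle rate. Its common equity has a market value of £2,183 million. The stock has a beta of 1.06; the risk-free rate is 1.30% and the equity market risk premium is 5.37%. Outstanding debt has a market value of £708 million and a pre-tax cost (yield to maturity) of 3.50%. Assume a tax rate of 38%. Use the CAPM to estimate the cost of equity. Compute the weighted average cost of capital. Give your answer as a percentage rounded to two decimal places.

Cost of equity via CAPM: Re = 1.3% + 1.06 × 5.37% = 6.9922%.
Total capital V = 2183 + 708 = 2891.
Equity: weight = 2183/2891 = 0.7551; cost = 6.9922%.
Debt: weight = 708/2891 = 0.2449; after-tax cost = 3.5% × (1 − 38%) = 2.1700%.
WACC = 0.7551 × 6.9922% + 0.2449 × 2.1700% = 5.8113%.

5.81%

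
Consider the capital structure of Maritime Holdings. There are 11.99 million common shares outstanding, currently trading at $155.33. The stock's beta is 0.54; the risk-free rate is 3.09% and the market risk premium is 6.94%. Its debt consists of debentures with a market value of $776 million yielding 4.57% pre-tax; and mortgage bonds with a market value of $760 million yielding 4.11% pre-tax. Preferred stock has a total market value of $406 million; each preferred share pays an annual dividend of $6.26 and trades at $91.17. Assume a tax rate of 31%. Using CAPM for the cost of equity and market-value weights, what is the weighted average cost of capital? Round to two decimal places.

5.29%

Cost of equity via CAPM: Re = 3.09% + 0.54 × 6.94% = 6.8376%.
Cost of preferred: Rp = 6.26 / 91.17 = 6.8663%.
Market value of equity E = 155.33 × 11.99m = 1862.4067m.
Total capital V = 1862.4067 + 406 + 776 + 760 = 3804.4067.
Equity: weight = 1862.4067/3804.4067 = 0.4895; cost = 6.8376%.
Preferred: weight = 406/3804.4067 = 0.1067; cost = 6.8663%.
Debentures: weight = 776/3804.4067 = 0.2040; after-tax cost = 4.57% × (1 − 31%) = 3.1533%.
Mortgage bonds: weight = 760/3804.4067 = 0.1998; after-tax cost = 4.11% × (1 − 31%) = 2.8359%.
WACC = 0.4895 × 6.8376% + 0.1067 × 6.8663% + 0.2040 × 3.1533% + 0.1998 × 2.8359% = 5.2897%.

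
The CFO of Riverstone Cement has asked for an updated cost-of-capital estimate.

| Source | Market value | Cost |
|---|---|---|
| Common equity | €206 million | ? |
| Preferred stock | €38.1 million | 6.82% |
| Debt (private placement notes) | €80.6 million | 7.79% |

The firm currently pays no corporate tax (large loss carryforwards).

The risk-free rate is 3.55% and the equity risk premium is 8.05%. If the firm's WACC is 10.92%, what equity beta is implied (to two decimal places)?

Total capital V = 206 + 38.1 + 80.6 = 324.7.
Equity weight = 206/324.7 = 0.6344.
Preferred weight = 38.1/324.7 = 0.1173.
Private placement notes weight = 80.6/324.7 = 0.2482.
Debt contribution = 0.2482 × 7.79% × (1 − 0%) = 1.9337%.
Preferred contribution = 0.1173 × 6.82% = 0.8003%.
Required equity contribution = 10.92% − 2.7340% = 8.1860%  ⇒  Re = 12.9030%.
CAPM: 12.9030% = 3.55% + β × 8.05%  ⇒  β = 1.1619.

1.16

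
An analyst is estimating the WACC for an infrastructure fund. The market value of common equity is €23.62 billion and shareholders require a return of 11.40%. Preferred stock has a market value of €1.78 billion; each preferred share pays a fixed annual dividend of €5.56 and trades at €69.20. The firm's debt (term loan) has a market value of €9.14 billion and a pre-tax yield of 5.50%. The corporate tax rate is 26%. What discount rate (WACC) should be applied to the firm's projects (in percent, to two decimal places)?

9.29%

Cost of preferred: Rp = 5.56 / 69.2 = 8.0347%.
Total capital V = 23.62 + 1.78 + 9.14 = 34.54.
Equity: weight = 23.62/34.54 = 0.6838; cost = 11.4%.
Preferred: weight = 1.78/34.54 = 0.0515; cost = 8.0347%.
Term loan: weight = 9.14/34.54 = 0.2646; after-tax cost = 5.5% × (1 − 26%) = 4.0700%.
WACC = 0.6838 × 11.4000% + 0.0515 × 8.0347% + 0.2646 × 4.0700% = 9.2869%.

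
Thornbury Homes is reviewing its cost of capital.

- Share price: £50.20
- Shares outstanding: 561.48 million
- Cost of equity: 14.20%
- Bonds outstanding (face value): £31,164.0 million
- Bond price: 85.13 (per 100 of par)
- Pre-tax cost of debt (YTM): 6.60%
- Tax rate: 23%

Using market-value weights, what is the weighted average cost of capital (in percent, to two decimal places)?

Market value of equity E = 50.2 × 561.48m = 28186.296m. Market value of debt D = 31164m × 85.13/100 = 26529.9132m.
Total capital V = 28186.296 + 26529.9132 = 54716.2092.
Equity: weight = 28186.296/54716.2092 = 0.5151; cost = 14.2%.
Bonds outstanding: weight = 26529.9132/54716.2092 = 0.4849; after-tax cost = 6.6% × (1 − 23%) = 5.0820%.
WACC = 0.5151 × 14.2000% + 0.4849 × 5.0820% = 9.7790%.

9.78%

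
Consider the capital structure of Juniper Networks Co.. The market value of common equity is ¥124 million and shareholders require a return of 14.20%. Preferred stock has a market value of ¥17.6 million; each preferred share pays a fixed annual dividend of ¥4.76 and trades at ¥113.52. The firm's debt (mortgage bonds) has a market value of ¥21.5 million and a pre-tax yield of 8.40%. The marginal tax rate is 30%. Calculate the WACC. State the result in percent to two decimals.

Cost of preferred: Rp = 4.76 / 113.52 = 4.1931%.
Total capital V = 124 + 17.6 + 21.5 = 163.1.
Equity: weight = 124/163.1 = 0.7603; cost = 14.2%.
Preferred: weight = 17.6/163.1 = 0.1079; cost = 4.1931%.
Mortgage bonds: weight = 21.5/163.1 = 0.1318; after-tax cost = 8.4% × (1 − 30%) = 5.8800%.
WACC = 0.7603 × 14.2000% + 0.1079 × 4.1931% + 0.1318 × 5.8800% = 12.0234%.

12.02%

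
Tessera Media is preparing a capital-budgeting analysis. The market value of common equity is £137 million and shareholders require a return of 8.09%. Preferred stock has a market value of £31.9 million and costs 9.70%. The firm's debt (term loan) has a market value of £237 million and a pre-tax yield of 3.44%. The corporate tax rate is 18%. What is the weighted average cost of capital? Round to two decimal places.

Total capital V = 137 + 31.9 + 237 = 405.9.
Equity: weight = 137/405.9 = 0.3375; cost = 8.09%.
Preferred: weight = 31.9/405.9 = 0.0786; cost = 9.7%.
Term loan: weight = 237/405.9 = 0.5839; after-tax cost = 3.44% × (1 − 18%) = 2.8208%.
WACC = 0.3375 × 8.0900% + 0.0786 × 9.7000% + 0.5839 × 2.8208% = 5.1399%.

5.14%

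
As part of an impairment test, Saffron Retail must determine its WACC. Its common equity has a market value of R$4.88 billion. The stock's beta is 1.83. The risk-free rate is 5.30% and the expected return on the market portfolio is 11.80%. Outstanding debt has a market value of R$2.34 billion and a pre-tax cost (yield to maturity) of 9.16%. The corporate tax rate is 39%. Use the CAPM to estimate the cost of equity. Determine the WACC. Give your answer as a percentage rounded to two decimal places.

Market risk premium = 11.8% − 5.3% = 6.5%.
Cost of equity via CAPM: Re = 5.3% + 1.83 × 6.5% = 17.1950%.
Total capital V = 4.88 + 2.34 = 7.22.
Equity: weight = 4.88/7.22 = 0.6759; cost = 17.195%.
Debt: weight = 2.34/7.22 = 0.3241; after-tax cost = 9.16% × (1 − 39%) = 5.5876%.
WACC = 0.6759 × 17.1950% + 0.3241 × 5.5876% = 13.4330%.

13.43%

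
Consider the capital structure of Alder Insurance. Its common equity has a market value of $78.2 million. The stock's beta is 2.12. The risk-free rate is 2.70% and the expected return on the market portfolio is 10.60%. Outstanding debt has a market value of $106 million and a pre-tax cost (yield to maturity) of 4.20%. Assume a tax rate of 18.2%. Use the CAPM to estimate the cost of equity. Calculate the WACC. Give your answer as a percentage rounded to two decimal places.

Market risk premium = 10.6% − 2.7% = 7.9%.
Cost of equity via CAPM: Re = 2.7% + 2.12 × 7.9% = 19.4480%.
Total capital V = 78.2 + 106 = 184.2.
Equity: weight = 78.2/184.2 = 0.4245; cost = 19.448%.
Debt: weight = 106/184.2 = 0.5755; after-tax cost = 4.2% × (1 − 18.2%) = 3.4356%.
WACC = 0.4245 × 19.4480% + 0.5755 × 3.4356% = 10.2335%.

10.23%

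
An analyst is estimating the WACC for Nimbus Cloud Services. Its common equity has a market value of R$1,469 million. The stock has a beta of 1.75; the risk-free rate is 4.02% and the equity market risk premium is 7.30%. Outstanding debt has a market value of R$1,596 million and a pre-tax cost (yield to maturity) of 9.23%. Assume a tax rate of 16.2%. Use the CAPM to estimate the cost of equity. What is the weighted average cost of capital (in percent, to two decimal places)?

12.08%

Cost of equity via CAPM: Re = 4.02% + 1.75 × 7.3% = 16.7950%.
Total capital V = 1469 + 1596 = 3065.
Equity: weight = 1469/3065 = 0.4793; cost = 16.795%.
Debt: weight = 1596/3065 = 0.5207; after-tax cost = 9.23% × (1 − 16.2%) = 7.7347%.
WACC = 0.4793 × 16.7950% + 0.5207 × 7.7347% = 12.0772%.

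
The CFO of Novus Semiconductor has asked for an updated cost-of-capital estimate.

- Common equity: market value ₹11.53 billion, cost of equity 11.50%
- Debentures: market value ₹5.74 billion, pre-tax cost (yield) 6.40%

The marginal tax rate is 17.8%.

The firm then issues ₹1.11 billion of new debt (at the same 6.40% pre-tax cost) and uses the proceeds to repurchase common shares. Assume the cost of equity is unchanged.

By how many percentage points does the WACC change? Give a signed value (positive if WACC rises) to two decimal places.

Current WACC:
Total capital V = 11.53 + 5.74 = 17.27.
Equity: weight = 11.53/17.27 = 0.6676; cost = 11.5%.
Debentures: weight = 5.74/17.27 = 0.3324; after-tax cost = 6.4% × (1 − 17.8%) = 5.2608%.
WACC = 0.6676 × 11.5000% + 0.3324 × 5.2608% = 9.4263%.
After the change:
Total capital V = 10.42 + 6.85 = 17.27.
Equity: weight = 10.42/17.27 = 0.6034; cost = 11.5%.
Debentures: weight = 6.85/17.27 = 0.3966; after-tax cost = 6.4% × (1 − 17.8%) = 5.2608%.
WACC = 0.6034 × 11.5000% + 0.3966 × 5.2608% = 9.0253%.
Change in WACC = 9.0253% − 9.4263% = -0.4010 pp.

-0.40 pp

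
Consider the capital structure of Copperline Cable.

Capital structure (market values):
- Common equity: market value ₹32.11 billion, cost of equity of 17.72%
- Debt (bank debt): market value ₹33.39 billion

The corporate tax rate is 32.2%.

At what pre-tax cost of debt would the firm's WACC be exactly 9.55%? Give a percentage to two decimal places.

Total capital V = 32.11 + 33.39 = 65.5.
Equity weight = 32.11/65.5 = 0.4902.
Bank debt weight = 33.39/65.5 = 0.5098.
Equity contribution = 0.4902 × 17.72% = 8.6869%.
Remaining for debt = 9.55% − 8.6869% = 0.8631%.
Rd × (1 − 32.2%) × 0.5098 = 0.8631%  ⇒  Rd = 2.4973%.

2.50%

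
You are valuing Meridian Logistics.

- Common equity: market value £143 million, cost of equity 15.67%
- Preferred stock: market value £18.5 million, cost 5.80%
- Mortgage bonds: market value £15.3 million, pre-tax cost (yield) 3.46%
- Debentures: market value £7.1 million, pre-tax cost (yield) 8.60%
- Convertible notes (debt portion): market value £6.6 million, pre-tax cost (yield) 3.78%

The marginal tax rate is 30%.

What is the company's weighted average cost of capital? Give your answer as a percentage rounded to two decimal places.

Total capital V = 143 + 18.5 + 15.3 + 7.1 + 6.6 = 190.5.
Equity: weight = 143/190.5 = 0.7507; cost = 15.67%.
Preferred: weight = 18.5/190.5 = 0.0971; cost = 5.8%.
Mortgage bonds: weight = 15.3/190.5 = 0.0803; after-tax cost = 3.46% × (1 − 30%) = 2.4220%.
Debentures: weight = 7.1/190.5 = 0.0373; after-tax cost = 8.6% × (1 − 30%) = 6.0200%.
Convertible notes (debt portion): weight = 6.6/190.5 = 0.0346; after-tax cost = 3.78% × (1 − 30%) = 2.6460%.
WACC = 0.7507 × 15.6700% + 0.0971 × 5.8000% + 0.0803 × 2.4220% + 0.0373 × 6.0200% + 0.0346 × 2.6460% = 12.8366%.

12.84%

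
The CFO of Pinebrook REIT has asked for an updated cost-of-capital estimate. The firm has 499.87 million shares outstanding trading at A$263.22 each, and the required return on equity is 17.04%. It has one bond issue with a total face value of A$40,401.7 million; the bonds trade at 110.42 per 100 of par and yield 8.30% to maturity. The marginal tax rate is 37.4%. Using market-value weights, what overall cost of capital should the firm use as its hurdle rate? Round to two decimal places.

14.04%

Market value of equity E = 263.22 × 499.87m = 131575.7814m. Market value of debt D = 40401.7m × 110.42/100 = 44611.55714m.
Total capital V = 131575.7814 + 44611.55714 = 176187.33854.
Equity: weight = 131575.7814/176187.33854 = 0.7468; cost = 17.04%.
Bonds outstanding: weight = 44611.55714/176187.33854 = 0.2532; after-tax cost = 8.3% × (1 − 37.4%) = 5.1958%.
WACC = 0.7468 × 17.0400% + 0.2532 × 5.1958% = 14.0410%.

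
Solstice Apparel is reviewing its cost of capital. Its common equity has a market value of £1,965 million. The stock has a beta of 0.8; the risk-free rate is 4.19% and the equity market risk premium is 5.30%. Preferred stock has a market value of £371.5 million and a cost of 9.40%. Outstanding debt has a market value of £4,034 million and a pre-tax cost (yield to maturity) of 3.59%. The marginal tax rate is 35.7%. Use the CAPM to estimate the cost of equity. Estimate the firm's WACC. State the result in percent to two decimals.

Cost of equity via CAPM: Re = 4.19% + 0.8 × 5.3% = 8.4300%.
Total capital V = 1965 + 371.5 + 4034 = 6370.5.
Equity: weight = 1965/6370.5 = 0.3085; cost = 8.43%.
Preferred: weight = 371.5/6370.5 = 0.0583; cost = 9.4%.
Debt: weight = 4034/6370.5 = 0.6332; after-tax cost = 3.59% × (1 − 35.7%) = 2.3084%.
WACC = 0.3085 × 8.4300% + 0.0583 × 9.4000% + 0.6332 × 2.3084% = 4.6102%.

4.61%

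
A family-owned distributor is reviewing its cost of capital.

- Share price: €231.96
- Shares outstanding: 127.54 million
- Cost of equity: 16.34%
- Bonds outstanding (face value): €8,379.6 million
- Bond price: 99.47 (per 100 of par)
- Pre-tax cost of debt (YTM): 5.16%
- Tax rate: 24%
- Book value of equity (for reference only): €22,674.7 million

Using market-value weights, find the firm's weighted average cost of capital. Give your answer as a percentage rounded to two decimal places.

13.61%

Market value of equity E = 231.96 × 127.54m = 29584.1784m. Market value of debt D = 8379.6m × 99.47/100 = 8335.18812m.
Total capital V = 29584.1784 + 8335.18812 = 37919.36652.
Equity: weight = 29584.1784/37919.36652 = 0.7802; cost = 16.34%.
Bonds outstanding: weight = 8335.18812/37919.36652 = 0.2198; after-tax cost = 5.16% × (1 − 24%) = 3.9216%.
WACC = 0.7802 × 16.3400% + 0.2198 × 3.9216% = 13.6103%.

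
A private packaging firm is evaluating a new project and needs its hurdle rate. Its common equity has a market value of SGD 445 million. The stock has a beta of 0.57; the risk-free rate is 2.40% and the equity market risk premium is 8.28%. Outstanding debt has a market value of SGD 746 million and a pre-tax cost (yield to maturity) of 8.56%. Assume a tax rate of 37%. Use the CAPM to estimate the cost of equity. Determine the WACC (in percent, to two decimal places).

Cost of equity via CAPM: Re = 2.4% + 0.57 × 8.28% = 7.1196%.
Total capital V = 445 + 746 = 1191.
Equity: weight = 445/1191 = 0.3736; cost = 7.1196%.
Debt: weight = 746/1191 = 0.6264; after-tax cost = 8.56% × (1 − 37%) = 5.3928%.
WACC = 0.3736 × 7.1196% + 0.6264 × 5.3928% = 6.0380%.

6.04%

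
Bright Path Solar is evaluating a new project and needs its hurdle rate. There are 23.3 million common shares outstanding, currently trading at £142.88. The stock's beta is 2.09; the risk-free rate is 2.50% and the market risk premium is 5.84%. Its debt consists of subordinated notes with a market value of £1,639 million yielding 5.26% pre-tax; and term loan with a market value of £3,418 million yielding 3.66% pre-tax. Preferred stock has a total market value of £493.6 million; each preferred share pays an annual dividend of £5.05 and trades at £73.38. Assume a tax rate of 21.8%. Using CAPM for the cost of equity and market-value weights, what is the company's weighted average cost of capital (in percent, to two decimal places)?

7.76%

Cost of equity via CAPM: Re = 2.5% + 2.09 × 5.84% = 14.7056%.
Cost of preferred: Rp = 5.05 / 73.38 = 6.8820%.
Market value of equity E = 142.88 × 23.3m = 3329.104m.
Total capital V = 3329.104 + 493.6 + 1639 + 3418 = 8879.704.
Equity: weight = 3329.104/8879.704 = 0.3749; cost = 14.7056%.
Preferred: weight = 493.6/8879.704 = 0.0556; cost = 6.882%.
Subordinated notes: weight = 1639/8879.704 = 0.1846; after-tax cost = 5.26% × (1 − 21.8%) = 4.1133%.
Term loan: weight = 3418/8879.704 = 0.3849; after-tax cost = 3.66% × (1 − 21.8%) = 2.8621%.
WACC = 0.3749 × 14.7056% + 0.0556 × 6.8820% + 0.1846 × 4.1133% + 0.3849 × 2.8621% = 7.7568%.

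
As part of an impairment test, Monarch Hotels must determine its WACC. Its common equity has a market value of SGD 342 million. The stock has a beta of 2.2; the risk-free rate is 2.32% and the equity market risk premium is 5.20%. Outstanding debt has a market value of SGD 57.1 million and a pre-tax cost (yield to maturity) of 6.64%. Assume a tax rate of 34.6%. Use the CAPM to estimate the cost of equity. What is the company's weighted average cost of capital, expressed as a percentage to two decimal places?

Cost of equity via CAPM: Re = 2.32% + 2.2 × 5.2% = 13.7600%.
Total capital V = 342 + 57.1 = 399.1.
Equity: weight = 342/399.1 = 0.8569; cost = 13.76%.
Debt: weight = 57.1/399.1 = 0.1431; after-tax cost = 6.64% × (1 − 34.6%) = 4.3426%.
WACC = 0.8569 × 13.7600% + 0.1431 × 4.3426% = 12.4126%.

12.41%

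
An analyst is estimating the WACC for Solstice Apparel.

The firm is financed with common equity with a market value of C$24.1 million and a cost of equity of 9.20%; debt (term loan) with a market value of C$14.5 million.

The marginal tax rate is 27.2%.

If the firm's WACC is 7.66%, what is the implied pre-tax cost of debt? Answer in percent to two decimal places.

7.01%

Total capital V = 24.1 + 14.5 = 38.6.
Equity weight = 24.1/38.6 = 0.6244.
Term loan weight = 14.5/38.6 = 0.3756.
Equity contribution = 0.6244 × 9.2% = 5.7440%.
Remaining for debt = 7.66% − 5.7440% = 1.9160%.
Rd × (1 − 27.2%) × 0.3756 = 1.9160%  ⇒  Rd = 7.0061%.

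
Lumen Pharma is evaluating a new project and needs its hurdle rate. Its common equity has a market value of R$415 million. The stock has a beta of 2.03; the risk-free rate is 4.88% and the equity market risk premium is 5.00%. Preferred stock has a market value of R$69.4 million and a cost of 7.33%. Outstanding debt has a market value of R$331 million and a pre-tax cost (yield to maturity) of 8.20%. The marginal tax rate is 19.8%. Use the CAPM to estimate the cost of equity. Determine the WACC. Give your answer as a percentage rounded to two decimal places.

10.94%

Cost of equity via CAPM: Re = 4.88% + 2.03 × 5.0% = 15.0300%.
Total capital V = 415 + 69.4 + 331 = 815.4.
Equity: weight = 415/815.4 = 0.5090; cost = 15.03%.
Preferred: weight = 69.4/815.4 = 0.0851; cost = 7.33%.
Debt: weight = 331/815.4 = 0.4059; after-tax cost = 8.2% × (1 − 19.8%) = 6.5764%.
WACC = 0.5090 × 15.0300% + 0.0851 × 7.3300% + 0.4059 × 6.5764% = 10.9430%.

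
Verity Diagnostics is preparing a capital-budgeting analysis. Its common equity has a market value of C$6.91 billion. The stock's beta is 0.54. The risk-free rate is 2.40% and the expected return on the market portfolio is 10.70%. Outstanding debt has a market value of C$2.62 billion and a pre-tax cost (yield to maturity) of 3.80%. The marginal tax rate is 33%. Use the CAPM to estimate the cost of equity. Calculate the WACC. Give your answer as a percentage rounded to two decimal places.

5.69%

Market risk premium = 10.7% − 2.4% = 8.3%.
Cost of equity via CAPM: Re = 2.4% + 0.54 × 8.3% = 6.8820%.
Total capital V = 6.91 + 2.62 = 9.53.
Equity: weight = 6.91/9.53 = 0.7251; cost = 6.882%.
Debt: weight = 2.62/9.53 = 0.2749; after-tax cost = 3.8% × (1 − 33%) = 2.5460%.
WACC = 0.7251 × 6.8820% + 0.2749 × 2.5460% = 5.6899%.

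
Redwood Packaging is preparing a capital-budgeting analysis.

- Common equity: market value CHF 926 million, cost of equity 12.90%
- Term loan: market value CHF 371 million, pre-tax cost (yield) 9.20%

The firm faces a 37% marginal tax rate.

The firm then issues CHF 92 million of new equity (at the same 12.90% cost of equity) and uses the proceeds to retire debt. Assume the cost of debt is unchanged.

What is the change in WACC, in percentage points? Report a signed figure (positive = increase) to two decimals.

+0.50 pp

Current WACC:
Total capital V = 926 + 371 = 1297.
Equity: weight = 926/1297 = 0.7140; cost = 12.9%.
Term loan: weight = 371/1297 = 0.2860; after-tax cost = 9.2% × (1 − 37%) = 5.7960%.
WACC = 0.7140 × 12.9000% + 0.2860 × 5.7960% = 10.8679%.
After the change:
Total capital V = 1018 + 279 = 1297.
Equity: weight = 1018/1297 = 0.7849; cost = 12.9%.
Term loan: weight = 279/1297 = 0.2151; after-tax cost = 9.2% × (1 − 37%) = 5.7960%.
WACC = 0.7849 × 12.9000% + 0.2151 × 5.7960% = 11.3718%.
Change in WACC = 11.3718% − 10.8679% = 0.5039 pp.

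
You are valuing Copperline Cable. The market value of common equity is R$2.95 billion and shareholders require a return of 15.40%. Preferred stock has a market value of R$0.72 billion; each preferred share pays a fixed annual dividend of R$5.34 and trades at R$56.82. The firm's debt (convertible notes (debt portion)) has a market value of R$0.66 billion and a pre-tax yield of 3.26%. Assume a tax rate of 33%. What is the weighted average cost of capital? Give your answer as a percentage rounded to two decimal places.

12.39%

Cost of preferred: Rp = 5.34 / 56.82 = 9.3981%.
Total capital V = 2.95 + 0.72 + 0.66 = 4.33.
Equity: weight = 2.95/4.33 = 0.6813; cost = 15.4%.
Preferred: weight = 0.72/4.33 = 0.1663; cost = 9.3981%.
Convertible notes (debt portion): weight = 0.66/4.33 = 0.1524; after-tax cost = 3.26% × (1 − 33%) = 2.1842%.
WACC = 0.6813 × 15.4000% + 0.1663 × 9.3981% + 0.1524 × 2.1842% = 12.3876%.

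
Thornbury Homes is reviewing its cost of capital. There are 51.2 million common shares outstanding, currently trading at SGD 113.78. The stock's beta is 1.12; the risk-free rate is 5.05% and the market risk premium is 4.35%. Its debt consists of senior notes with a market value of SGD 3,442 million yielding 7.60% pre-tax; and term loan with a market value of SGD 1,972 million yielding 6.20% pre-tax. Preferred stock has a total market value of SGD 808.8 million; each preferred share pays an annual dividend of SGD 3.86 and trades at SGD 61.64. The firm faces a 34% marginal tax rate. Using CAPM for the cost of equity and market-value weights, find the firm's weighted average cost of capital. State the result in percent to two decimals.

Cost of equity via CAPM: Re = 5.05% + 1.12 × 4.35% = 9.9220%.
Cost of preferred: Rp = 3.86 / 61.64 = 6.2622%.
Market value of equity E = 113.78 × 51.2m = 5825.536m.
Total capital V = 5825.536 + 808.8 + 3442 + 1972 = 12048.336.
Equity: weight = 5825.536/12048.336 = 0.4835; cost = 9.922%.
Preferred: weight = 808.8/12048.336 = 0.0671; cost = 6.2622%.
Senior notes: weight = 3442/12048.336 = 0.2857; after-tax cost = 7.6% × (1 − 34%) = 5.0160%.
Term loan: weight = 1972/12048.336 = 0.1637; after-tax cost = 6.2% × (1 − 34%) = 4.0920%.
WACC = 0.4835 × 9.9220% + 0.0671 × 6.2622% + 0.2857 × 5.0160% + 0.1637 × 4.0920% = 7.3205%.

7.32%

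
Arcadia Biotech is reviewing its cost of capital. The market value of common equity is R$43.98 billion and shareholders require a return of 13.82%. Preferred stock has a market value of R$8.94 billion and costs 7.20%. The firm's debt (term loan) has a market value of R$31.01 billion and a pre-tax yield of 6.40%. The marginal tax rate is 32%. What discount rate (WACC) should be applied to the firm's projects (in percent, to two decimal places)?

Total capital V = 43.98 + 8.94 + 31.01 = 83.93.
Equity: weight = 43.98/83.93 = 0.5240; cost = 13.82%.
Preferred: weight = 8.94/83.93 = 0.1065; cost = 7.2%.
Term loan: weight = 31.01/83.93 = 0.3695; after-tax cost = 6.4% × (1 − 32%) = 4.3520%.
WACC = 0.5240 × 13.8200% + 0.1065 × 7.2000% + 0.3695 × 4.3520% = 9.6167%.

9.62%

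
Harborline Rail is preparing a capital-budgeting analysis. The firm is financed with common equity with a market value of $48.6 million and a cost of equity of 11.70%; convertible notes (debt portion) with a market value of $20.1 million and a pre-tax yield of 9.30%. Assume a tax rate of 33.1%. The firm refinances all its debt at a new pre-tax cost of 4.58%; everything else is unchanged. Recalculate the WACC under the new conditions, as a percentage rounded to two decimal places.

9.17%

After the change:
Total capital V = 48.6 + 20.1 = 68.7.
Equity: weight = 48.6/68.7 = 0.7074; cost = 11.7%.
Convertible notes (debt portion): weight = 20.1/68.7 = 0.2926; after-tax cost = 4.58% × (1 − 33.1%) = 3.0640%.
WACC = 0.7074 × 11.7000% + 0.2926 × 3.0640% = 9.1733%.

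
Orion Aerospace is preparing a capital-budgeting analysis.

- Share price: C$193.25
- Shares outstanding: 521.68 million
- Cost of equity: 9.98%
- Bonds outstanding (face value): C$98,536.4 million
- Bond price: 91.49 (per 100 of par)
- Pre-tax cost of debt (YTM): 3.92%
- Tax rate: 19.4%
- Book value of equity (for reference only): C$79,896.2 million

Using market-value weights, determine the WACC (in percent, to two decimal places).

Market value of equity E = 193.25 × 521.68m = 100814.66m. Market value of debt D = 98536.4m × 91.49/100 = 90150.95236m.
Total capital V = 100814.66 + 90150.95236 = 190965.61236.
Equity: weight = 100814.66/190965.61236 = 0.5279; cost = 9.98%.
Bonds outstanding: weight = 90150.95236/190965.61236 = 0.4721; after-tax cost = 3.92% × (1 − 19.4%) = 3.1595%.
WACC = 0.5279 × 9.9800% + 0.4721 × 3.1595% = 6.7602%.

6.76%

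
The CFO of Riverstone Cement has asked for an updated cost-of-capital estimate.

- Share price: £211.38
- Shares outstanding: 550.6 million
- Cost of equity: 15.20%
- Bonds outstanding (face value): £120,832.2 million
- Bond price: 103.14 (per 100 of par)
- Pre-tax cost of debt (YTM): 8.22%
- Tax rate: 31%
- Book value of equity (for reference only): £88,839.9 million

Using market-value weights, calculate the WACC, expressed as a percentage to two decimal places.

Market value of equity E = 211.38 × 550.6m = 116385.828m. Market value of debt D = 120832.2m × 103.14/100 = 124626.33108m.
Total capital V = 116385.828 + 124626.33108 = 241012.15908.
Equity: weight = 116385.828/241012.15908 = 0.4829; cost = 15.2%.
Bonds outstanding: weight = 124626.33108/241012.15908 = 0.5171; after-tax cost = 8.22% × (1 − 31%) = 5.6718%.
WACC = 0.4829 × 15.2000% + 0.5171 × 5.6718% = 10.2730%.

10.27%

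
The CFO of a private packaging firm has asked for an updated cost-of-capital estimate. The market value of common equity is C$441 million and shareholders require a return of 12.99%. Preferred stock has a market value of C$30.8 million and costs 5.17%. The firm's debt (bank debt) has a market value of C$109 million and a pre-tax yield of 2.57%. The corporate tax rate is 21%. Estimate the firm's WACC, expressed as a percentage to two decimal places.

Total capital V = 441 + 30.8 + 109 = 580.8.
Equity: weight = 441/580.8 = 0.7593; cost = 12.99%.
Preferred: weight = 30.8/580.8 = 0.0530; cost = 5.17%.
Bank debt: weight = 109/580.8 = 0.1877; after-tax cost = 2.57% × (1 − 21%) = 2.0303%.
WACC = 0.7593 × 12.9900% + 0.0530 × 5.1700% + 0.1877 × 2.0303% = 10.5185%.

10.52%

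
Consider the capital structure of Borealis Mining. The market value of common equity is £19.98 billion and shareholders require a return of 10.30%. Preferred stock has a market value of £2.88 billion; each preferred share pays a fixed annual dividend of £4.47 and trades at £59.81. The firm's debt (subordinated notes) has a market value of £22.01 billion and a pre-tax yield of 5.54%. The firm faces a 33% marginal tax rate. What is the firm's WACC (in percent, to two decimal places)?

Cost of preferred: Rp = 4.47 / 59.81 = 7.4737%.
Total capital V = 19.98 + 2.88 + 22.01 = 44.87.
Equity: weight = 19.98/44.87 = 0.4453; cost = 10.3%.
Preferred: weight = 2.88/44.87 = 0.0642; cost = 7.4737%.
Subordinated notes: weight = 22.01/44.87 = 0.4905; after-tax cost = 5.54% × (1 − 33%) = 3.7118%.
WACC = 0.4453 × 10.3000% + 0.0642 × 7.4737% + 0.4905 × 3.7118% = 6.8869%.

6.89%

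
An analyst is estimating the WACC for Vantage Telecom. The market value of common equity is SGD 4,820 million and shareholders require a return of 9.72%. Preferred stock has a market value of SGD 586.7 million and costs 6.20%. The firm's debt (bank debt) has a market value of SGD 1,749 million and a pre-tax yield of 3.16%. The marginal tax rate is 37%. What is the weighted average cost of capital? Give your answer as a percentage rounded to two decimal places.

Total capital V = 4820 + 586.7 + 1749 = 7155.7.
Equity: weight = 4820/7155.7 = 0.6736; cost = 9.72%.
Preferred: weight = 586.7/7155.7 = 0.0820; cost = 6.2%.
Bank debt: weight = 1749/7155.7 = 0.2444; after-tax cost = 3.16% × (1 − 37%) = 1.9908%.
WACC = 0.6736 × 9.7200% + 0.0820 × 6.2000% + 0.2444 × 1.9908% = 7.5422%.

7.54%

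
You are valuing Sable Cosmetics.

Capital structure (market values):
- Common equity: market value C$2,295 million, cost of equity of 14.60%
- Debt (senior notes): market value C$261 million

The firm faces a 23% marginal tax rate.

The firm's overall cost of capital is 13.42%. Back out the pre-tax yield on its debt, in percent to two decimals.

3.95%

Total capital V = 2295 + 261 = 2556.
Equity weight = 2295/2556 = 0.8979.
Senior notes weight = 261/2556 = 0.1021.
Equity contribution = 0.8979 × 14.6% = 13.1092%.
Remaining for debt = 13.42% − 13.1092% = 0.3108%.
Rd × (1 − 23%) × 0.1021 = 0.3108%  ⇒  Rd = 3.9534%.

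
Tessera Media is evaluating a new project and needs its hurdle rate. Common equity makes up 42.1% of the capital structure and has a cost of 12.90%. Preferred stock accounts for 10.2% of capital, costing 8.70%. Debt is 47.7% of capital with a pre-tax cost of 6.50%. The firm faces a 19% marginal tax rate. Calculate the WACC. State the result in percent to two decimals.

After-tax cost of debt = 6.5% × (1 − 19%) = 5.2650%.
WACC = 0.421 × 12.9000% + 0.102 × 8.7000% + 0.477 × 5.2650% = 8.8297%.

8.83%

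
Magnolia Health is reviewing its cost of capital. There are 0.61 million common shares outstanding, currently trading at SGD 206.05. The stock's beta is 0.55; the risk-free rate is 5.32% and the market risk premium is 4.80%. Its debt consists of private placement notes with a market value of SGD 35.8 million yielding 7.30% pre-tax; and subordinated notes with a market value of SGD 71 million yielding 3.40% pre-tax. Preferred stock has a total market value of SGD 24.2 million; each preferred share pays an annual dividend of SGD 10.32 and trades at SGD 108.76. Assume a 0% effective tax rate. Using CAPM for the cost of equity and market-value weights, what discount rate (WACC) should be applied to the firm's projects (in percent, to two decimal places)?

6.75%

Cost of equity via CAPM: Re = 5.32% + 0.55 × 4.8% = 7.9600%.
Cost of preferred: Rp = 10.32 / 108.76 = 9.4888%.
Market value of equity E = 206.05 × 0.61m = 125.6905m.
Total capital V = 125.6905 + 24.2 + 35.8 + 71 = 256.6905.
Equity: weight = 125.6905/256.6905 = 0.4897; cost = 7.96%.
Preferred: weight = 24.2/256.6905 = 0.0943; cost = 9.4888%.
Private placement notes: weight = 35.8/256.6905 = 0.1395; after-tax cost = 7.3% × (1 − 0%) = 7.3000%.
Subordinated notes: weight = 71/256.6905 = 0.2766; after-tax cost = 3.4% × (1 − 0%) = 3.4000%.
WACC = 0.4897 × 7.9600% + 0.0943 × 9.4888% + 0.1395 × 7.3000% + 0.2766 × 3.4000% = 6.7508%.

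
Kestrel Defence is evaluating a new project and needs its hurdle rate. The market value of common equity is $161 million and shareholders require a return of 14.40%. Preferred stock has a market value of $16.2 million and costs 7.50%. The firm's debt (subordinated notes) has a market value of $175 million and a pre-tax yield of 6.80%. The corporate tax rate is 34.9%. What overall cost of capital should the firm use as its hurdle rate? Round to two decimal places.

9.13%

Total capital V = 161 + 16.2 + 175 = 352.2.
Equity: weight = 161/352.2 = 0.4571; cost = 14.4%.
Preferred: weight = 16.2/352.2 = 0.0460; cost = 7.5%.
Subordinated notes: weight = 175/352.2 = 0.4969; after-tax cost = 6.8% × (1 − 34.9%) = 4.4268%.
WACC = 0.4571 × 14.4000% + 0.0460 × 7.5000% + 0.4969 × 4.4268% = 9.1272%.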